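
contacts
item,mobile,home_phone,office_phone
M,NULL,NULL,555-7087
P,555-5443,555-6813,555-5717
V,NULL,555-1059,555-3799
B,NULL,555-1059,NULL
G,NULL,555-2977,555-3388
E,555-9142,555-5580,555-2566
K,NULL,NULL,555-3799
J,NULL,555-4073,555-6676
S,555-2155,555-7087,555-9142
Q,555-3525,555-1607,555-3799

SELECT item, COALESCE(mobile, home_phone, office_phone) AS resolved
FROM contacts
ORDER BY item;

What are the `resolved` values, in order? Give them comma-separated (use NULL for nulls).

item=B: mobile=NULL, home_phone=555-1059 → 555-1059
item=E: mobile=555-9142 → 555-9142
item=G: mobile=NULL, home_phone=555-2977 → 555-2977
item=J: mobile=NULL, home_phone=555-4073 → 555-4073
item=K: mobile=NULL, home_phone=NULL, office_phone=555-3799 → 555-3799
item=M: mobile=NULL, home_phone=NULL, office_phone=555-7087 → 555-7087
item=P: mobile=555-5443 → 555-5443
item=Q: mobile=555-3525 → 555-3525
item=S: mobile=555-2155 → 555-2155
item=V: mobile=NULL, home_phone=555-1059 → 555-1059

555-1059, 555-9142, 555-2977, 555-4073, 555-3799, 555-7087, 555-5443, 555-3525, 555-2155, 555-1059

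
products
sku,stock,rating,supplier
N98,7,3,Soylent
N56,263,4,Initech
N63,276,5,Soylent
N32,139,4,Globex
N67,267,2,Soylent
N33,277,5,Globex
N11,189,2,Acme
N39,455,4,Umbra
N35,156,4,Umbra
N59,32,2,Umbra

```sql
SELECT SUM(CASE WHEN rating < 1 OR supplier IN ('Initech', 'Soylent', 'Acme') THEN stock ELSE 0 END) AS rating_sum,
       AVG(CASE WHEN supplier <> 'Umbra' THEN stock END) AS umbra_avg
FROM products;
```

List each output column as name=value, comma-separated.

rating_sum=1002, umbra_avg=202.5714285714

[rating_sum: rating < 1 OR supplier IN ('Initech', 'Soylent', 'Acme')]
sku=N98: ✓ → 7
sku=N56: ✓ → 263
sku=N63: ✓ → 276
sku=N32: ✗
sku=N67: ✓ → 267
sku=N33: ✗
sku=N11: ✓ → 189
sku=N39: ✗
sku=N35: ✗
sku=N59: ✗
rating_sum = 7 + 263 + 276 + 267 + 189 = 1002
—
[umbra_avg: supplier <> 'Umbra']
sku=N98: ✓ → 7
sku=N56: ✓ → 263
sku=N63: ✓ → 276
sku=N32: ✓ → 139
sku=N67: ✓ → 267
sku=N33: ✓ → 277
sku=N11: ✓ → 189
sku=N39: ✗
sku=N35: ✗
sku=N59: ✗
umbra_avg = (7 + 263 + 276 + 139 + 267 + 277 + 189) / 7 = 202.5714285714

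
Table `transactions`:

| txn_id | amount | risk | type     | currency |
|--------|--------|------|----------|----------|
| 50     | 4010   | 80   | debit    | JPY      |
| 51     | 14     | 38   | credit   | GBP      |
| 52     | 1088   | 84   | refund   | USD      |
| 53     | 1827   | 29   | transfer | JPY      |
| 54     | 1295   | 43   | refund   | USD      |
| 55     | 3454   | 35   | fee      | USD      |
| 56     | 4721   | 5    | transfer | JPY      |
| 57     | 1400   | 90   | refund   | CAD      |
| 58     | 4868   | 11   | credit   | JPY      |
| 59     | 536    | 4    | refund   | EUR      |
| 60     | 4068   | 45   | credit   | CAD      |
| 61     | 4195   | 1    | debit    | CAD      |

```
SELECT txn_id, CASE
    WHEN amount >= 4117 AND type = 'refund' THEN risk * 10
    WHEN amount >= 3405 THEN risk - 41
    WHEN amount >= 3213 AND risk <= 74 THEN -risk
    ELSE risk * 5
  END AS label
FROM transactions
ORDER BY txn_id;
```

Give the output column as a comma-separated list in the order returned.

39, 190, 420, 145, 215, -6, -36, 450, -30, 20, 4, -40

txn_id=50: amount >= 3405 → 39
txn_id=51: ELSE → 190
txn_id=52: ELSE → 420
txn_id=53: ELSE → 145
txn_id=54: ELSE → 215
txn_id=55: amount >= 3405 → -6
txn_id=56: amount >= 3405 → -36
txn_id=57: ELSE → 450
txn_id=58: amount >= 3405 → -30
txn_id=59: ELSE → 20
txn_id=60: amount >= 3405 → 4
txn_id=61: amount >= 3405 → -40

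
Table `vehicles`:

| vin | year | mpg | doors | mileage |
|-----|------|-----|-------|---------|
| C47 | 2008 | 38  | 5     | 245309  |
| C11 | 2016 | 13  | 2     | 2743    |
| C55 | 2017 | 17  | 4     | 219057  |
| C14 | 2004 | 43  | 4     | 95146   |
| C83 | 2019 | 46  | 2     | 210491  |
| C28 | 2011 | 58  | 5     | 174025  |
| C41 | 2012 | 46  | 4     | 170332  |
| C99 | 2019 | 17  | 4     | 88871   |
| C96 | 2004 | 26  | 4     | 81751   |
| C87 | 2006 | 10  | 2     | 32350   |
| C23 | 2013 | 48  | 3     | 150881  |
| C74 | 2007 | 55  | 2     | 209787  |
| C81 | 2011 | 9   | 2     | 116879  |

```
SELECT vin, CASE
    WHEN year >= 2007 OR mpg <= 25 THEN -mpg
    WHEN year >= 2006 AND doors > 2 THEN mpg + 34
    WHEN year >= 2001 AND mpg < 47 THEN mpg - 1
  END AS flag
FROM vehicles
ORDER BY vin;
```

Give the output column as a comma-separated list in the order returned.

-13, 42, -48, -58, -46, -38, -17, -55, -9, -46, -10, 25, -17

vin=C11: year >= 2007 OR mpg <= 25 → -13
vin=C14: year >= 2001 AND mpg < 47 → 42
vin=C23: year >= 2007 OR mpg <= 25 → -48
vin=C28: year >= 2007 OR mpg <= 25 → -58
vin=C41: year >= 2007 OR mpg <= 25 → -46
vin=C47: year >= 2007 OR mpg <= 25 → -38
vin=C55: year >= 2007 OR mpg <= 25 → -17
vin=C74: year >= 2007 OR mpg <= 25 → -55
vin=C81: year >= 2007 OR mpg <= 25 → -9
vin=C83: year >= 2007 OR mpg <= 25 → -46
vin=C87: year >= 2007 OR mpg <= 25 → -10
vin=C96: year >= 2001 AND mpg < 47 → 25
vin=C99: year >= 2007 OR mpg <= 25 → -17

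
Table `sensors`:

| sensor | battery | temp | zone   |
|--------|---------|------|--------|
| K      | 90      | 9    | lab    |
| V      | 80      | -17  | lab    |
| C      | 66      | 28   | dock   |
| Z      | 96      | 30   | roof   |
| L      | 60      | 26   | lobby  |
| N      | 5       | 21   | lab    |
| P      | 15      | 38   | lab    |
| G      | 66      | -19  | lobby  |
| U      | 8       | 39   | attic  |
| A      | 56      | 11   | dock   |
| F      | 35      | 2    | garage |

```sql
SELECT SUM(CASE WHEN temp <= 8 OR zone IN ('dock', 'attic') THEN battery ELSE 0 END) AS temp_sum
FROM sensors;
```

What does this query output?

311

sensor=K: ✗
sensor=V: ✓ → 80
sensor=C: ✓ → 66
sensor=Z: ✗
sensor=L: ✗
sensor=N: ✗
sensor=P: ✗
sensor=G: ✓ → 66
sensor=U: ✓ → 8
sensor=A: ✓ → 56
sensor=F: ✓ → 35
temp_sum = 80 + 66 + 66 + 8 + 56 + 35 = 311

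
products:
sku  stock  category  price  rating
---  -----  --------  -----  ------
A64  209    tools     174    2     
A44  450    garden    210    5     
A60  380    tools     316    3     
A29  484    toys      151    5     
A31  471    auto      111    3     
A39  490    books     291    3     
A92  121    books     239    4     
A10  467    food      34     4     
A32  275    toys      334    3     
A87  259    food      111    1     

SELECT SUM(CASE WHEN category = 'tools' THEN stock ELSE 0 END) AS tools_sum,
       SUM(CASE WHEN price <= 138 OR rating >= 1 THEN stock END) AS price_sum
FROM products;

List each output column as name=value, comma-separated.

tools_sum=589, price_sum=3606

[tools_sum: category = 'tools']
sku=A64: ✓ → 209
sku=A44: ✗
sku=A60: ✓ → 380
sku=A29: ✗
sku=A31: ✗
sku=A39: ✗
sku=A92: ✗
sku=A10: ✗
sku=A32: ✗
sku=A87: ✗
tools_sum = 209 + 380 = 589
—
[price_sum: price <= 138 OR rating >= 1]
sku=A64: ✓ → 209
sku=A44: ✓ → 450
sku=A60: ✓ → 380
sku=A29: ✓ → 484
sku=A31: ✓ → 471
sku=A39: ✓ → 490
sku=A92: ✓ → 121
sku=A10: ✓ → 467
sku=A32: ✓ → 275
sku=A87: ✓ → 259
price_sum = 209 + 450 + 380 + 484 + 471 + 490 + 121 + 467 + 275 + 259 = 3606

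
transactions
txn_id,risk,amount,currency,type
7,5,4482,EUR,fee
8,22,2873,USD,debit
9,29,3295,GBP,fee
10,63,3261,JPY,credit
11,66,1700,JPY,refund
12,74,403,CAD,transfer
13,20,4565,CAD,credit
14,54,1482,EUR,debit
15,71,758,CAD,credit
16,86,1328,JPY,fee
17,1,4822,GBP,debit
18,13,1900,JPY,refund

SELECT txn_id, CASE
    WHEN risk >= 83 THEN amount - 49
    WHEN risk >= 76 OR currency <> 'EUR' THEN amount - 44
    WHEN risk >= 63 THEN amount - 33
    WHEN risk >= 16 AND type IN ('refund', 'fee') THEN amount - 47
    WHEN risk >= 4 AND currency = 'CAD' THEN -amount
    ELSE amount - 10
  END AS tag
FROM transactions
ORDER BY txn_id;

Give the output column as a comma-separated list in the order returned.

4472, 2829, 3251, 3217, 1656, 359, 4521, 1472, 714, 1279, 4778, 1856

txn_id=7: ELSE → 4472
txn_id=8: risk >= 76 OR currency <> 'EUR' → 2829
txn_id=9: risk >= 76 OR currency <> 'EUR' → 3251
txn_id=10: risk >= 76 OR currency <> 'EUR' → 3217
txn_id=11: risk >= 76 OR currency <> 'EUR' → 1656
txn_id=12: risk >= 76 OR currency <> 'EUR' → 359
txn_id=13: risk >= 76 OR currency <> 'EUR' → 4521
txn_id=14: ELSE → 1472
txn_id=15: risk >= 76 OR currency <> 'EUR' → 714
txn_id=16: risk >= 83 → 1279
txn_id=17: risk >= 76 OR currency <> 'EUR' → 4778
txn_id=18: risk >= 76 OR currency <> 'EUR' → 1856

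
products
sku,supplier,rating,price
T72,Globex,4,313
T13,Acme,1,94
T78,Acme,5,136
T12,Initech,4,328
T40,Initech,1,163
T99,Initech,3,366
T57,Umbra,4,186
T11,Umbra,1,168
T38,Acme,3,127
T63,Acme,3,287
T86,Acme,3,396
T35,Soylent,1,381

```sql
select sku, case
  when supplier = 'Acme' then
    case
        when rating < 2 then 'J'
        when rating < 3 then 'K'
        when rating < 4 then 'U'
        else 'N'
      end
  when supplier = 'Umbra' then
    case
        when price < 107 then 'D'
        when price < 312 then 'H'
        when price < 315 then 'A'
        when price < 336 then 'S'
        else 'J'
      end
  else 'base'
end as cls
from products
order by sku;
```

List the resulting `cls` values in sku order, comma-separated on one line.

H, base, J, base, U, base, H, U, base, N, U, base

sku=T11: supplier='Umbra' → inner[price < 312] → H
sku=T12: supplier='Initech' → outer ELSE → base
sku=T13: supplier='Acme' → inner[rating < 2] → J
sku=T35: supplier='Soylent' → outer ELSE → base
sku=T38: supplier='Acme' → inner[rating < 4] → U
sku=T40: supplier='Initech' → outer ELSE → base
sku=T57: supplier='Umbra' → inner[price < 312] → H
sku=T63: supplier='Acme' → inner[rating < 4] → U
sku=T72: supplier='Globex' → outer ELSE → base
sku=T78: supplier='Acme' → inner[ELSE] → N
sku=T86: supplier='Acme' → inner[rating < 4] → U
sku=T99: supplier='Initech' → outer ELSE → base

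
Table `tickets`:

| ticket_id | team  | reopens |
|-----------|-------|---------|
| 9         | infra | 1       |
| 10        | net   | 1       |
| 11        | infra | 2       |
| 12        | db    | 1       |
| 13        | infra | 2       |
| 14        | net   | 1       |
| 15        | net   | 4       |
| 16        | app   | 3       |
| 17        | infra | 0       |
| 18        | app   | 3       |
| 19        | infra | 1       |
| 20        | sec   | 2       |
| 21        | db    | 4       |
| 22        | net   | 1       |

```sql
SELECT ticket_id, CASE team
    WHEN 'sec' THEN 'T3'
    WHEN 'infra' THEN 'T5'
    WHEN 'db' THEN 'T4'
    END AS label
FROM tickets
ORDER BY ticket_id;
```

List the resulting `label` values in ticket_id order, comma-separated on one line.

T5, NULL, T5, T4, T5, NULL, NULL, NULL, T5, NULL, T5, T3, T4, NULL

ticket_id=9: team='infra' → T5
ticket_id=10: (no match → NULL) → NULL
ticket_id=11: team='infra' → T5
ticket_id=12: team='db' → T4
ticket_id=13: team='infra' → T5
ticket_id=14: (no match → NULL) → NULL
ticket_id=15: (no match → NULL) → NULL
ticket_id=16: (no match → NULL) → NULL
ticket_id=17: team='infra' → T5
ticket_id=18: (no match → NULL) → NULL
ticket_id=19: team='infra' → T5
ticket_id=20: team='sec' → T3
ticket_id=21: team='db' → T4
ticket_id=22: (no match → NULL) → NULL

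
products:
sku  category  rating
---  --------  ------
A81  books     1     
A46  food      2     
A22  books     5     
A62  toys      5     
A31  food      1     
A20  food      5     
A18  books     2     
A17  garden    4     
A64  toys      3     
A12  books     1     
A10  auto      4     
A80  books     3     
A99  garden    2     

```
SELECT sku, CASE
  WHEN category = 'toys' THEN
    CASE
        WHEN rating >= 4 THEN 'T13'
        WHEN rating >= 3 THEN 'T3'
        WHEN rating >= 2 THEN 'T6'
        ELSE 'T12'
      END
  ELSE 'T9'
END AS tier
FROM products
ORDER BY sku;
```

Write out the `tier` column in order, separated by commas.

T9, T9, T9, T9, T9, T9, T9, T9, T13, T3, T9, T9, T9

sku=A10: category='auto' → outer ELSE → T9
sku=A12: category='books' → outer ELSE → T9
sku=A17: category='garden' → outer ELSE → T9
sku=A18: category='books' → outer ELSE → T9
sku=A20: category='food' → outer ELSE → T9
sku=A22: category='books' → outer ELSE → T9
sku=A31: category='food' → outer ELSE → T9
sku=A46: category='food' → outer ELSE → T9
sku=A62: category='toys' → inner[rating >= 4] → T13
sku=A64: category='toys' → inner[rating >= 3] → T3
sku=A80: category='books' → outer ELSE → T9
sku=A81: category='books' → outer ELSE → T9
sku=A99: category='garden' → outer ELSE → T9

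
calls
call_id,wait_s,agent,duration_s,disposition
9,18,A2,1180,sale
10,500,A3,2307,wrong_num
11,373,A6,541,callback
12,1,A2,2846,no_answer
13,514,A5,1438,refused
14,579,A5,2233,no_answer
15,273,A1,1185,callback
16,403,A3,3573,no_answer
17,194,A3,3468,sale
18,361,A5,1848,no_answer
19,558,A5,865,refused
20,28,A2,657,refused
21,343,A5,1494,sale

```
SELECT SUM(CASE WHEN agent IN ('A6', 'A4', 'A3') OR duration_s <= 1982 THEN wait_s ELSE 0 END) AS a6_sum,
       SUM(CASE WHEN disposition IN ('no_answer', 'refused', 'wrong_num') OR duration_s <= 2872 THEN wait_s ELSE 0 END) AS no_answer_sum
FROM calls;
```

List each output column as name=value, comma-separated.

[a6_sum: agent IN ('A6', 'A4', 'A3') OR duration_s <= 1982]
call_id=9: ✓ → 18
call_id=10: ✓ → 500
call_id=11: ✓ → 373
call_id=12: ✗
call_id=13: ✓ → 514
call_id=14: ✗
call_id=15: ✓ → 273
call_id=16: ✓ → 403
call_id=17: ✓ → 194
call_id=18: ✓ → 361
call_id=19: ✓ → 558
call_id=20: ✓ → 28
call_id=21: ✓ → 343
a6_sum = 18 + 500 + 373 + 514 + 273 + 403 + 194 + 361 + 558 + 28 + 343 = 3565
—
[no_answer_sum: disposition IN ('no_answer', 'refused', 'wrong_num') OR duration_s <= 2872]
call_id=9: ✓ → 18
call_id=10: ✓ → 500
call_id=11: ✓ → 373
call_id=12: ✓ → 1
call_id=13: ✓ → 514
call_id=14: ✓ → 579
call_id=15: ✓ → 273
call_id=16: ✓ → 403
call_id=17: ✗
call_id=18: ✓ → 361
call_id=19: ✓ → 558
call_id=20: ✓ → 28
call_id=21: ✓ → 343
no_answer_sum = 18 + 500 + 373 + 1 + 514 + 579 + 273 + 403 + 361 + 558 + 28 + 343 = 3951

a6_sum=3565, no_answer_sum=3951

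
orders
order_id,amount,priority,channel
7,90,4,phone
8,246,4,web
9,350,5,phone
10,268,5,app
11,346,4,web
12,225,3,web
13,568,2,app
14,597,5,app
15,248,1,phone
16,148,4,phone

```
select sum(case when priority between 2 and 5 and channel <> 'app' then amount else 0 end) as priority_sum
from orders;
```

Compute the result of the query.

order_id=7: ✓ → 90
order_id=8: ✓ → 246
order_id=9: ✓ → 350
order_id=10: ✗
order_id=11: ✓ → 346
order_id=12: ✓ → 225
order_id=13: ✗
order_id=14: ✗
order_id=15: ✗
order_id=16: ✓ → 148
priority_sum = 90 + 246 + 350 + 346 + 225 + 148 = 1405

1405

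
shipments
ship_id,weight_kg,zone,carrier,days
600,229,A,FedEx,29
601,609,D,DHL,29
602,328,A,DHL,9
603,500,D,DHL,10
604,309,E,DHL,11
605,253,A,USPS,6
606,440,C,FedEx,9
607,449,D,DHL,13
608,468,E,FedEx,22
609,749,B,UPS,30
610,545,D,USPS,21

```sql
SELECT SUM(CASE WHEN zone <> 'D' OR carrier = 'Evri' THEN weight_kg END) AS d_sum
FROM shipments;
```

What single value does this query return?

ship_id=600: ✓ → 229
ship_id=601: ✗
ship_id=602: ✓ → 328
ship_id=603: ✗
ship_id=604: ✓ → 309
ship_id=605: ✓ → 253
ship_id=606: ✓ → 440
ship_id=607: ✗
ship_id=608: ✓ → 468
ship_id=609: ✓ → 749
ship_id=610: ✗
d_sum = 229 + 328 + 309 + 253 + 440 + 468 + 749 = 2776

2776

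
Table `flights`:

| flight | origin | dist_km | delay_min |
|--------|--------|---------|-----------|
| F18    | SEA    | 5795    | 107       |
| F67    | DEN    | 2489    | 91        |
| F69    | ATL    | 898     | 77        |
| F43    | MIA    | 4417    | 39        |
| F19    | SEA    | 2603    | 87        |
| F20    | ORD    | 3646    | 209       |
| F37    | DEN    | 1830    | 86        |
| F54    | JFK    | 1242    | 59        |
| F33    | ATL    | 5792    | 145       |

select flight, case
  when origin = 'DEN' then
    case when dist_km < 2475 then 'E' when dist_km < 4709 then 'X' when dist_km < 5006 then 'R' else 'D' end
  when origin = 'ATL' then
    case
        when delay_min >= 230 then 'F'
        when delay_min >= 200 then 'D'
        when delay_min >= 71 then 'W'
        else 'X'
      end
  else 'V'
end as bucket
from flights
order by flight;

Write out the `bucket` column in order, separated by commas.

flight=F18: origin='SEA' → outer ELSE → V
flight=F19: origin='SEA' → outer ELSE → V
flight=F20: origin='ORD' → outer ELSE → V
flight=F33: origin='ATL' → inner[delay_min >= 71] → W
flight=F37: origin='DEN' → inner[dist_km < 2475] → E
flight=F43: origin='MIA' → outer ELSE → V
flight=F54: origin='JFK' → outer ELSE → V
flight=F67: origin='DEN' → inner[dist_km < 4709] → X
flight=F69: origin='ATL' → inner[delay_min >= 71] → W

V, V, V, W, E, V, V, X, W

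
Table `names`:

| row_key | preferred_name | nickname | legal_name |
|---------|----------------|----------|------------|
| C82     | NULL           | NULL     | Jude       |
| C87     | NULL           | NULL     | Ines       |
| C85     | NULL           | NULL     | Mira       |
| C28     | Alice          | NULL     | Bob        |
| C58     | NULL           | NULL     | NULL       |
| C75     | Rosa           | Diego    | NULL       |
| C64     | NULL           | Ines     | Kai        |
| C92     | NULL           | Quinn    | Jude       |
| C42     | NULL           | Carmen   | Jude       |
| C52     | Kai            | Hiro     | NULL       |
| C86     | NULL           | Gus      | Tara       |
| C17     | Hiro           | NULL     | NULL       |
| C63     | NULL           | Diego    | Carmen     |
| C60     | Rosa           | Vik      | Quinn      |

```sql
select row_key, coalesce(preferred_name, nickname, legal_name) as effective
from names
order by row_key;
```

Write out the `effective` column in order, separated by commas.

row_key=C17: preferred_name=Hiro → Hiro
row_key=C28: preferred_name=Alice → Alice
row_key=C42: preferred_name=NULL, nickname=Carmen → Carmen
row_key=C52: preferred_name=Kai → Kai
row_key=C58: preferred_name=NULL, nickname=NULL, legal_name=NULL (all NULL) → NULL
row_key=C60: preferred_name=Rosa → Rosa
row_key=C63: preferred_name=NULL, nickname=Diego → Diego
row_key=C64: preferred_name=NULL, nickname=Ines → Ines
row_key=C75: preferred_name=Rosa → Rosa
row_key=C82: preferred_name=NULL, nickname=NULL, legal_name=Jude → Jude
row_key=C85: preferred_name=NULL, nickname=NULL, legal_name=Mira → Mira
row_key=C86: preferred_name=NULL, nickname=Gus → Gus
row_key=C87: preferred_name=NULL, nickname=NULL, legal_name=Ines → Ines
row_key=C92: preferred_name=NULL, nickname=Quinn → Quinn

Hiro, Alice, Carmen, Kai, NULL, Rosa, Diego, Ines, Rosa, Jude, Mira, Gus, Ines, Quinn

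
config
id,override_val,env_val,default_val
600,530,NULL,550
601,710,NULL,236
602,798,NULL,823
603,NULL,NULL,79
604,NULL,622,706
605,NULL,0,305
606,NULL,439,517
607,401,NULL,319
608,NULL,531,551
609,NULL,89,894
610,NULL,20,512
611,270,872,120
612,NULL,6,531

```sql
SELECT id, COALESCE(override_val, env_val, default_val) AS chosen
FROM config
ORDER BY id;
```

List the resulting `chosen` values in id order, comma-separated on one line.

id=600: override_val=530 → 530
id=601: override_val=710 → 710
id=602: override_val=798 → 798
id=603: override_val=NULL, env_val=NULL, default_val=79 → 79
id=604: override_val=NULL, env_val=622 → 622
id=605: override_val=NULL, env_val=0 → 0
id=606: override_val=NULL, env_val=439 → 439
id=607: override_val=401 → 401
id=608: override_val=NULL, env_val=531 → 531
id=609: override_val=NULL, env_val=89 → 89
id=610: override_val=NULL, env_val=20 → 20
id=611: override_val=270 → 270
id=612: override_val=NULL, env_val=6 → 6

530, 710, 798, 79, 622, 0, 439, 401, 531, 89, 20, 270, 6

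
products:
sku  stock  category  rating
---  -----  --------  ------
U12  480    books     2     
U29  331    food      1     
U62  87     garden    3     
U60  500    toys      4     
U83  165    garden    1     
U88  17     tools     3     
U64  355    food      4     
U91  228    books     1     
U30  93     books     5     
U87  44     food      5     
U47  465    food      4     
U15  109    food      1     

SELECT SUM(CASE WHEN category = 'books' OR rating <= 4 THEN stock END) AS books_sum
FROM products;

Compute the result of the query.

sku=U12: ✓ → 480
sku=U29: ✓ → 331
sku=U62: ✓ → 87
sku=U60: ✓ → 500
sku=U83: ✓ → 165
sku=U88: ✓ → 17
sku=U64: ✓ → 355
sku=U91: ✓ → 228
sku=U30: ✓ → 93
sku=U87: ✗
sku=U47: ✓ → 465
sku=U15: ✓ → 109
books_sum = 480 + 331 + 87 + 500 + 165 + 17 + 355 + 228 + 93 + 465 + 109 = 2830

2830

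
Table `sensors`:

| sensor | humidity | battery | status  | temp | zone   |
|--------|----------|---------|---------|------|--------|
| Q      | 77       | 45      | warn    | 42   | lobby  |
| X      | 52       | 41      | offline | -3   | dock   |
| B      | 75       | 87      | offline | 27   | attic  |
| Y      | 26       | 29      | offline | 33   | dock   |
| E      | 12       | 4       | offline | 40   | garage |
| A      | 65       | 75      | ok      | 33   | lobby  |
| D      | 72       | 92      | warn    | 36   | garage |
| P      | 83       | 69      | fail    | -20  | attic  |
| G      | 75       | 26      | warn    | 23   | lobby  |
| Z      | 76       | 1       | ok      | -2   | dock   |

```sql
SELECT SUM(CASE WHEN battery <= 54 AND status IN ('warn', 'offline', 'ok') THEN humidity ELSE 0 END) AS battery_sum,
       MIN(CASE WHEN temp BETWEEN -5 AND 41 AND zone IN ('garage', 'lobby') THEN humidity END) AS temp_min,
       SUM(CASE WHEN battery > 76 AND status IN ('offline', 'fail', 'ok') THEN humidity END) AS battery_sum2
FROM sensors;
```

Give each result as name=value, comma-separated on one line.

[battery_sum: battery <= 54 AND status IN ('warn', 'offline', 'ok')]
sensor=Q: ✓ → 77
sensor=X: ✓ → 52
sensor=B: ✗
sensor=Y: ✓ → 26
sensor=E: ✓ → 12
sensor=A: ✗
sensor=D: ✗
sensor=P: ✗
sensor=G: ✓ → 75
sensor=Z: ✓ → 76
battery_sum = 77 + 52 + 26 + 12 + 75 + 76 = 318
—
[temp_min: temp BETWEEN -5 AND 41 AND zone IN ('garage', 'lobby')]
sensor=Q: ✗
sensor=X: ✗
sensor=B: ✗
sensor=Y: ✗
sensor=E: ✓ → 12
sensor=A: ✓ → 65
sensor=D: ✓ → 72
sensor=P: ✗
sensor=G: ✓ → 75
sensor=Z: ✗
temp_min = MIN(12, 65, 72, 75) = 12
—
[battery_sum2: battery > 76 AND status IN ('offline', 'fail', 'ok')]
sensor=Q: ✗
sensor=X: ✗
sensor=B: ✓ → 75
sensor=Y: ✗
sensor=E: ✗
sensor=A: ✗
sensor=D: ✗
sensor=P: ✗
sensor=G: ✗
sensor=Z: ✗
battery_sum2 = 75

battery_sum=318, temp_min=12, battery_sum2=75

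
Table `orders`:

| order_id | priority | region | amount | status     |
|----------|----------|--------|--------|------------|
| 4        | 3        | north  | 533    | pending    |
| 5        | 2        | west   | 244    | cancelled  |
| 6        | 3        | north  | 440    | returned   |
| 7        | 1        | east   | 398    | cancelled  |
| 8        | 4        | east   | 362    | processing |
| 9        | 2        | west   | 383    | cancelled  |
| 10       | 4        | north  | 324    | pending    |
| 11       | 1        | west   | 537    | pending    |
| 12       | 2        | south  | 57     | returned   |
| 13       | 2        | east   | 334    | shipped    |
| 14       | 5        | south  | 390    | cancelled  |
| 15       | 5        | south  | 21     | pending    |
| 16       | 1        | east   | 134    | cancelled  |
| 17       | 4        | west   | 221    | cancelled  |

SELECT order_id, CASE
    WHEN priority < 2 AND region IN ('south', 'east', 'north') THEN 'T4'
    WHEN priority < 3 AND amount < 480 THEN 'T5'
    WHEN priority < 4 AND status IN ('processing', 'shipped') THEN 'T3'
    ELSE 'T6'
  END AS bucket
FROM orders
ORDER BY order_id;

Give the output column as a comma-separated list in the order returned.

T6, T5, T6, T4, T6, T5, T6, T6, T5, T5, T6, T6, T4, T6

order_id=4: ELSE → T6
order_id=5: priority < 3 AND amount < 480 → T5
order_id=6: ELSE → T6
order_id=7: priority < 2 AND region IN ('south', 'east', 'north') → T4
order_id=8: ELSE → T6
order_id=9: priority < 3 AND amount < 480 → T5
order_id=10: ELSE → T6
order_id=11: ELSE → T6
order_id=12: priority < 3 AND amount < 480 → T5
order_id=13: priority < 3 AND amount < 480 → T5
order_id=14: ELSE → T6
order_id=15: ELSE → T6
order_id=16: priority < 2 AND region IN ('south', 'east', 'north') → T4
order_id=17: ELSE → T6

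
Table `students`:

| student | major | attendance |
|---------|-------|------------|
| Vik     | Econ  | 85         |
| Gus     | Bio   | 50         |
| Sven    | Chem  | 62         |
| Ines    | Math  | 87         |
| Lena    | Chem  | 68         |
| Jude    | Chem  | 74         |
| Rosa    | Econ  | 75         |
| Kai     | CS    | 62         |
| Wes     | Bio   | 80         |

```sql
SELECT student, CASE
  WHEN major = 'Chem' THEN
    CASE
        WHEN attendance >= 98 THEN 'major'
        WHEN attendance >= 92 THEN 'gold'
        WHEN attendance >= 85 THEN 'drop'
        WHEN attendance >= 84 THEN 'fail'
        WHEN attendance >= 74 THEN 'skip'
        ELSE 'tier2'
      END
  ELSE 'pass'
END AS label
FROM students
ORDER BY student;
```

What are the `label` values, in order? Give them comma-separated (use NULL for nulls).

student=Gus: major='Bio' → outer ELSE → pass
student=Ines: major='Math' → outer ELSE → pass
student=Jude: major='Chem' → inner[attendance >= 74] → skip
student=Kai: major='CS' → outer ELSE → pass
student=Lena: major='Chem' → inner[ELSE] → tier2
student=Rosa: major='Econ' → outer ELSE → pass
student=Sven: major='Chem' → inner[ELSE] → tier2
student=Vik: major='Econ' → outer ELSE → pass
student=Wes: major='Bio' → outer ELSE → pass

pass, pass, skip, pass, tier2, pass, tier2, pass, pass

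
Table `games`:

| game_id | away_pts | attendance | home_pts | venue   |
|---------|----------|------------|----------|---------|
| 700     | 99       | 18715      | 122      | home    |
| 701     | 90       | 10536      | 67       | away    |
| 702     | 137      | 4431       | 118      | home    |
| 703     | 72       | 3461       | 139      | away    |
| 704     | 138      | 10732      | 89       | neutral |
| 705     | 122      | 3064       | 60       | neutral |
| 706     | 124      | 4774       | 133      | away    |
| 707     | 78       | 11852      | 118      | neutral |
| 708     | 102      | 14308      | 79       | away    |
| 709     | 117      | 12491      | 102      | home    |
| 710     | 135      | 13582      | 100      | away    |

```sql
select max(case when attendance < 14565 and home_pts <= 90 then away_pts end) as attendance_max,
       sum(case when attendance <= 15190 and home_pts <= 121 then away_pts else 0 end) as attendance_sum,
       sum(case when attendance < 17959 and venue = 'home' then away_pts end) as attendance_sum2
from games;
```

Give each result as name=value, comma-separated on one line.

attendance_max=138, attendance_sum=919, attendance_sum2=254

[attendance_max: attendance < 14565 and home_pts <= 90]
game_id=700: ✗
game_id=701: ✓ → 90
game_id=702: ✗
game_id=703: ✗
game_id=704: ✓ → 138
game_id=705: ✓ → 122
game_id=706: ✗
game_id=707: ✗
game_id=708: ✓ → 102
game_id=709: ✗
game_id=710: ✗
attendance_max = MAX(90, 138, 122, 102) = 138
—
[attendance_sum: attendance <= 15190 and home_pts <= 121]
game_id=700: ✗
game_id=701: ✓ → 90
game_id=702: ✓ → 137
game_id=703: ✗
game_id=704: ✓ → 138
game_id=705: ✓ → 122
game_id=706: ✗
game_id=707: ✓ → 78
game_id=708: ✓ → 102
game_id=709: ✓ → 117
game_id=710: ✓ → 135
attendance_sum = 90 + 137 + 138 + 122 + 78 + 102 + 117 + 135 = 919
—
[attendance_sum2: attendance < 17959 and venue = 'home']
game_id=700: ✗
game_id=701: ✗
game_id=702: ✓ → 137
game_id=703: ✗
game_id=704: ✗
game_id=705: ✗
game_id=706: ✗
game_id=707: ✗
game_id=708: ✗
game_id=709: ✓ → 117
game_id=710: ✗
attendance_sum2 = 137 + 117 = 254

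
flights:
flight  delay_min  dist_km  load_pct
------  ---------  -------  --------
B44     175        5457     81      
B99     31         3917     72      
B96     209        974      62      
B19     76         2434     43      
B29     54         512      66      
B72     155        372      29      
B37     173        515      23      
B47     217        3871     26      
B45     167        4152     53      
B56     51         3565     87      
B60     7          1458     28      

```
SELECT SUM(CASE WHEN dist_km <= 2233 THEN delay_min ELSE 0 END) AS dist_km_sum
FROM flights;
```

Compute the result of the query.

598

flight=B44: ✗
flight=B99: ✗
flight=B96: ✓ → 209
flight=B19: ✗
flight=B29: ✓ → 54
flight=B72: ✓ → 155
flight=B37: ✓ → 173
flight=B47: ✗
flight=B45: ✗
flight=B56: ✗
flight=B60: ✓ → 7
dist_km_sum = 209 + 54 + 155 + 173 + 7 = 598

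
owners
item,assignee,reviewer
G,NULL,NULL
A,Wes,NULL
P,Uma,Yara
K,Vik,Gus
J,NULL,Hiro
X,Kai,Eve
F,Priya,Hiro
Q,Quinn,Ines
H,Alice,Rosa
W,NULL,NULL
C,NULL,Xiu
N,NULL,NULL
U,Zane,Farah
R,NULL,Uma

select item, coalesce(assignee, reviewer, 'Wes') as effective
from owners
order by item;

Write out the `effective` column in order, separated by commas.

Wes, Xiu, Priya, Wes, Alice, Hiro, Vik, Wes, Uma, Quinn, Uma, Zane, Wes, Kai

item=A: assignee=Wes → Wes
item=C: assignee=NULL, reviewer=Xiu → Xiu
item=F: assignee=Priya → Priya
item=G: assignee=NULL, reviewer=NULL, → literal Wes → Wes
item=H: assignee=Alice → Alice
item=J: assignee=NULL, reviewer=Hiro → Hiro
item=K: assignee=Vik → Vik
item=N: assignee=NULL, reviewer=NULL, → literal Wes → Wes
item=P: assignee=Uma → Uma
item=Q: assignee=Quinn → Quinn
item=R: assignee=NULL, reviewer=Uma → Uma
item=U: assignee=Zane → Zane
item=W: assignee=NULL, reviewer=NULL, → literal Wes → Wes
item=X: assignee=Kai → Kai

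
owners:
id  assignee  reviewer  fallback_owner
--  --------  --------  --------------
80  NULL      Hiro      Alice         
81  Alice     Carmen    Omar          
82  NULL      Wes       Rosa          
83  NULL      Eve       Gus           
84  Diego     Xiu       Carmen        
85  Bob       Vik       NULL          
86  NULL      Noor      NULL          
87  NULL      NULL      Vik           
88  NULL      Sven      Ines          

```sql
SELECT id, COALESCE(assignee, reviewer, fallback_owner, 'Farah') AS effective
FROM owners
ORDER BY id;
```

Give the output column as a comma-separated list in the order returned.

id=80: assignee=NULL, reviewer=Hiro → Hiro
id=81: assignee=Alice → Alice
id=82: assignee=NULL, reviewer=Wes → Wes
id=83: assignee=NULL, reviewer=Eve → Eve
id=84: assignee=Diego → Diego
id=85: assignee=Bob → Bob
id=86: assignee=NULL, reviewer=Noor → Noor
id=87: assignee=NULL, reviewer=NULL, fallback_owner=Vik → Vik
id=88: assignee=NULL, reviewer=Sven → Sven

Hiro, Alice, Wes, Eve, Diego, Bob, Noor, Vik, Sven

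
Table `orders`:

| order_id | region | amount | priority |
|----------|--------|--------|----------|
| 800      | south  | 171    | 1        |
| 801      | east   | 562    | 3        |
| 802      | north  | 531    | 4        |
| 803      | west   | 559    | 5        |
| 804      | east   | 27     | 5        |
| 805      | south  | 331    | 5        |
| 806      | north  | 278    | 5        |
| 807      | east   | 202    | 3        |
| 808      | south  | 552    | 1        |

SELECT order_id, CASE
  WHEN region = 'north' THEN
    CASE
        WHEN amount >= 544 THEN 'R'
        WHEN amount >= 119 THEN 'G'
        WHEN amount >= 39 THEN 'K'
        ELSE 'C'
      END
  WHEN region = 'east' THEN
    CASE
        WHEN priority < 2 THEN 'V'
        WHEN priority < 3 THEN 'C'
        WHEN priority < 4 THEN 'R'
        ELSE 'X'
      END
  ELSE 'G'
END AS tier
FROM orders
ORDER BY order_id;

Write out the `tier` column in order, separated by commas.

order_id=800: region='south' → outer ELSE → G
order_id=801: region='east' → inner[priority < 4] → R
order_id=802: region='north' → inner[amount >= 119] → G
order_id=803: region='west' → outer ELSE → G
order_id=804: region='east' → inner[ELSE] → X
order_id=805: region='south' → outer ELSE → G
order_id=806: region='north' → inner[amount >= 119] → G
order_id=807: region='east' → inner[priority < 4] → R
order_id=808: region='south' → outer ELSE → G

G, R, G, G, X, G, G, R, G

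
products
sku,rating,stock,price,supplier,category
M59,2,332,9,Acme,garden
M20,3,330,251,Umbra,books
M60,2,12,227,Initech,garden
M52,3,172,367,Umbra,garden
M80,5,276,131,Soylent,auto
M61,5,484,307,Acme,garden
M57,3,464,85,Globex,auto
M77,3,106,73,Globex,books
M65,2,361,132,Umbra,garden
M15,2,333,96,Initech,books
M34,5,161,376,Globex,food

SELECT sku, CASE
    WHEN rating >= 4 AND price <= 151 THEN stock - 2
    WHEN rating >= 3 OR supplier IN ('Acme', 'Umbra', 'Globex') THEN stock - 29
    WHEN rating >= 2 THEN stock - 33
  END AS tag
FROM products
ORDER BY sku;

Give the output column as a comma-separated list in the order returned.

sku=M15: rating >= 2 → 300
sku=M20: rating >= 3 OR supplier IN ('Acme', 'Umbra', 'Globex') → 301
sku=M34: rating >= 3 OR supplier IN ('Acme', 'Umbra', 'Globex') → 132
sku=M52: rating >= 3 OR supplier IN ('Acme', 'Umbra', 'Globex') → 143
sku=M57: rating >= 3 OR supplier IN ('Acme', 'Umbra', 'Globex') → 435
sku=M59: rating >= 3 OR supplier IN ('Acme', 'Umbra', 'Globex') → 303
sku=M60: rating >= 2 → -21
sku=M61: rating >= 3 OR supplier IN ('Acme', 'Umbra', 'Globex') → 455
sku=M65: rating >= 3 OR supplier IN ('Acme', 'Umbra', 'Globex') → 332
sku=M77: rating >= 3 OR supplier IN ('Acme', 'Umbra', 'Globex') → 77
sku=M80: rating >= 4 AND price <= 151 → 274

300, 301, 132, 143, 435, 303, -21, 455, 332, 77, 274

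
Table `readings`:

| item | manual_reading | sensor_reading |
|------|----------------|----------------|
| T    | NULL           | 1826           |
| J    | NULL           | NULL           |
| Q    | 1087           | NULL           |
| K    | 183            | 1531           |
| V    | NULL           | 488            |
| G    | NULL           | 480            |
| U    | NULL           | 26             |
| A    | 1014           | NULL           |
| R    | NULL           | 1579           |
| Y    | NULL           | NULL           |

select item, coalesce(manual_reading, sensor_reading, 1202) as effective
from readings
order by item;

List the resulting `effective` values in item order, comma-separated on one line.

1014, 480, 1202, 183, 1087, 1579, 1826, 26, 488, 1202

item=A: manual_reading=1014 → 1014
item=G: manual_reading=NULL, sensor_reading=480 → 480
item=J: manual_reading=NULL, sensor_reading=NULL, → literal 1202 → 1202
item=K: manual_reading=183 → 183
item=Q: manual_reading=1087 → 1087
item=R: manual_reading=NULL, sensor_reading=1579 → 1579
item=T: manual_reading=NULL, sensor_reading=1826 → 1826
item=U: manual_reading=NULL, sensor_reading=26 → 26
item=V: manual_reading=NULL, sensor_reading=488 → 488
item=Y: manual_reading=NULL, sensor_reading=NULL, → literal 1202 → 1202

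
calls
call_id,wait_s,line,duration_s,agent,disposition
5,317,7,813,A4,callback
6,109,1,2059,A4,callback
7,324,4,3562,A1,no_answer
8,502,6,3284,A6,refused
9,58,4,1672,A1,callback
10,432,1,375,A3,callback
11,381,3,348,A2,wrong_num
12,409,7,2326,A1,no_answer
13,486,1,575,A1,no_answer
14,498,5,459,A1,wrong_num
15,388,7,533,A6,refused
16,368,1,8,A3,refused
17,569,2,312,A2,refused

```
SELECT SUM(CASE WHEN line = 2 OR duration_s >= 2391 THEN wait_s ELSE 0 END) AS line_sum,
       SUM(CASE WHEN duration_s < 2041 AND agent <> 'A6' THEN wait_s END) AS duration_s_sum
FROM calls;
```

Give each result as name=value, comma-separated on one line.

line_sum=1395, duration_s_sum=3109

[line_sum: line = 2 OR duration_s >= 2391]
call_id=5: ✗
call_id=6: ✗
call_id=7: ✓ → 324
call_id=8: ✓ → 502
call_id=9: ✗
call_id=10: ✗
call_id=11: ✗
call_id=12: ✗
call_id=13: ✗
call_id=14: ✗
call_id=15: ✗
call_id=16: ✗
call_id=17: ✓ → 569
line_sum = 324 + 502 + 569 = 1395
—
[duration_s_sum: duration_s < 2041 AND agent <> 'A6']
call_id=5: ✓ → 317
call_id=6: ✗
call_id=7: ✗
call_id=8: ✗
call_id=9: ✓ → 58
call_id=10: ✓ → 432
call_id=11: ✓ → 381
call_id=12: ✗
call_id=13: ✓ → 486
call_id=14: ✓ → 498
call_id=15: ✗
call_id=16: ✓ → 368
call_id=17: ✓ → 569
duration_s_sum = 317 + 58 + 432 + 381 + 486 + 498 + 368 + 569 = 3109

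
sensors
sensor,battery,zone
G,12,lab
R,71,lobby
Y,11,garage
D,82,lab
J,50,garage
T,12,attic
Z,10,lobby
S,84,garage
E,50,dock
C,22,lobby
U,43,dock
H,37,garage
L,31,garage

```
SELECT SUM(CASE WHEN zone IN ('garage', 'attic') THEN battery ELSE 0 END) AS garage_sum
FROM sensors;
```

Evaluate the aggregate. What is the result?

225

sensor=G: ✗
sensor=R: ✗
sensor=Y: ✓ → 11
sensor=D: ✗
sensor=J: ✓ → 50
sensor=T: ✓ → 12
sensor=Z: ✗
sensor=S: ✓ → 84
sensor=E: ✗
sensor=C: ✗
sensor=U: ✗
sensor=H: ✓ → 37
sensor=L: ✓ → 31
garage_sum = 11 + 50 + 12 + 84 + 37 + 31 = 225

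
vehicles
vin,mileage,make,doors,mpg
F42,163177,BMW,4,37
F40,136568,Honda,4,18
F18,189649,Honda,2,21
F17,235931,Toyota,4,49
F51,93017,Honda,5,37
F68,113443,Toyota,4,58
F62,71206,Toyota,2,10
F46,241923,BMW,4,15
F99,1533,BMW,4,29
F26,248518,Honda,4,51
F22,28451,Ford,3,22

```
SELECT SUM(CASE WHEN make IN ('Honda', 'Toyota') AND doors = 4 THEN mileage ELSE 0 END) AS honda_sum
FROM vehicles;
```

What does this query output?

vin=F42: ✗
vin=F40: ✓ → 136568
vin=F18: ✗
vin=F17: ✓ → 235931
vin=F51: ✗
vin=F68: ✓ → 113443
vin=F62: ✗
vin=F46: ✗
vin=F99: ✗
vin=F26: ✓ → 248518
vin=F22: ✗
honda_sum = 136568 + 235931 + 113443 + 248518 = 734460

734460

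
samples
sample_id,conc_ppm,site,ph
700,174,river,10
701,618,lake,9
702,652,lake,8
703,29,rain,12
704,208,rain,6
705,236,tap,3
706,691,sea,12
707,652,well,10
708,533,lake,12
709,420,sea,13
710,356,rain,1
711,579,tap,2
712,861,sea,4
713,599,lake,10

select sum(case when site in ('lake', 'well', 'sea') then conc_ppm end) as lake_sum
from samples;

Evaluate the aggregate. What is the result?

sample_id=700: ✗
sample_id=701: ✓ → 618
sample_id=702: ✓ → 652
sample_id=703: ✗
sample_id=704: ✗
sample_id=705: ✗
sample_id=706: ✓ → 691
sample_id=707: ✓ → 652
sample_id=708: ✓ → 533
sample_id=709: ✓ → 420
sample_id=710: ✗
sample_id=711: ✗
sample_id=712: ✓ → 861
sample_id=713: ✓ → 599
lake_sum = 618 + 652 + 691 + 652 + 533 + 420 + 861 + 599 = 5026

5026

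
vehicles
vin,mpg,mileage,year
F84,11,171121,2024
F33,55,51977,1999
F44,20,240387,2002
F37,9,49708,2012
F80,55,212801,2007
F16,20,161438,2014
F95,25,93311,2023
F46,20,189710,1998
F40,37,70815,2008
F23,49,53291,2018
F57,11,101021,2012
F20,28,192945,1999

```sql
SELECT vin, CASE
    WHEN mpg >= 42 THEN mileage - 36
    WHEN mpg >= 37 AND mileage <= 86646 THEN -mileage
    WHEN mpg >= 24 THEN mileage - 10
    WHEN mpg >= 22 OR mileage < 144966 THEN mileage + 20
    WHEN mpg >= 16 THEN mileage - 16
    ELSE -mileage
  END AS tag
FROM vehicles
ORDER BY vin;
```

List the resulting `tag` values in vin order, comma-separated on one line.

vin=F16: mpg >= 16 → 161422
vin=F20: mpg >= 24 → 192935
vin=F23: mpg >= 42 → 53255
vin=F33: mpg >= 42 → 51941
vin=F37: mpg >= 22 OR mileage < 144966 → 49728
vin=F40: mpg >= 37 AND mileage <= 86646 → -70815
vin=F44: mpg >= 16 → 240371
vin=F46: mpg >= 16 → 189694
vin=F57: mpg >= 22 OR mileage < 144966 → 101041
vin=F80: mpg >= 42 → 212765
vin=F84: ELSE → -171121
vin=F95: mpg >= 24 → 93301

161422, 192935, 53255, 51941, 49728, -70815, 240371, 189694, 101041, 212765, -171121, 93301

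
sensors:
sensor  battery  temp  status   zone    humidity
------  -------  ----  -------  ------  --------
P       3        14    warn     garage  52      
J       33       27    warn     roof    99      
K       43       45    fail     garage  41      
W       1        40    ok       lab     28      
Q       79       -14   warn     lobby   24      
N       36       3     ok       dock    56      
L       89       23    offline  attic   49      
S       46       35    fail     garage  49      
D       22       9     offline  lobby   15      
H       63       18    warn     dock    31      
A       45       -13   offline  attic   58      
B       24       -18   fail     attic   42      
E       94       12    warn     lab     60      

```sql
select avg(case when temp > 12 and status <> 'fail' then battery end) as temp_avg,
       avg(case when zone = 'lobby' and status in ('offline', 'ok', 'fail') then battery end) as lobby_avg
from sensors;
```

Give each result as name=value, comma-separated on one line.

[temp_avg: temp > 12 and status <> 'fail']
sensor=P: ✓ → 3
sensor=J: ✓ → 33
sensor=K: ✗
sensor=W: ✓ → 1
sensor=Q: ✗
sensor=N: ✗
sensor=L: ✓ → 89
sensor=S: ✗
sensor=D: ✗
sensor=H: ✓ → 63
sensor=A: ✗
sensor=B: ✗
sensor=E: ✗
temp_avg = (3 + 33 + 1 + 89 + 63) / 5 = 37.8
—
[lobby_avg: zone = 'lobby' and status in ('offline', 'ok', 'fail')]
sensor=P: ✗
sensor=J: ✗
sensor=K: ✗
sensor=W: ✗
sensor=Q: ✗
sensor=N: ✗
sensor=L: ✗
sensor=S: ✗
sensor=D: ✓ → 22
sensor=H: ✗
sensor=A: ✗
sensor=B: ✗
sensor=E: ✗
lobby_avg = 22

temp_avg=37.8, lobby_avg=22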